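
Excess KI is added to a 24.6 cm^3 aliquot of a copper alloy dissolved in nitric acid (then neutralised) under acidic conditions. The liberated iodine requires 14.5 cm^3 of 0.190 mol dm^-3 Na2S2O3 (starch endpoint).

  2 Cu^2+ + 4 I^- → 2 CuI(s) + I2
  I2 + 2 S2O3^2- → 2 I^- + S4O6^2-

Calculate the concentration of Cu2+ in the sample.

0.112 mol/L

n(S2O3^2-) = 0.0145 × 0.190 = 2.75 × 10^-3 mol
n(I2) = n(S2O3^2-)/2 = 1.38 × 10^-3 mol
From the 2:1 ratio, n(Cu2+) in the aliquot = 2/1 × 1.38 × 10^-3 = 2.75 × 10^-3 mol
[Cu2+] = 2.75 × 10^-3 / 0.0246 = 0.112 mol/L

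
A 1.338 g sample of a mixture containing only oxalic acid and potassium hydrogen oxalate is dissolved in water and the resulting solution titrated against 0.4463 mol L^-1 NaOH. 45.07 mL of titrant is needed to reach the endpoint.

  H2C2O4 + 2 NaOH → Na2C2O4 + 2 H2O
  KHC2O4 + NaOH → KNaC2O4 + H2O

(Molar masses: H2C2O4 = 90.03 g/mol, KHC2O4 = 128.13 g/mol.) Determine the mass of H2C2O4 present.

0.6712 g

n(NaOH) = 0.04507 × 0.4463 = 0.02011 mol
Let x = n(H2C2O4), y = n(KHC2O4).
Titrant: 2x + 1y = 0.02011;  mass: 90.03x + 128.13y = 1.338
Solving, x = 7.455 × 10^-3 mol, y = 5.204 × 10^-3 mol
mass of H2C2O4 = 7.455 × 10^-3 × 90.03 = 0.6712 g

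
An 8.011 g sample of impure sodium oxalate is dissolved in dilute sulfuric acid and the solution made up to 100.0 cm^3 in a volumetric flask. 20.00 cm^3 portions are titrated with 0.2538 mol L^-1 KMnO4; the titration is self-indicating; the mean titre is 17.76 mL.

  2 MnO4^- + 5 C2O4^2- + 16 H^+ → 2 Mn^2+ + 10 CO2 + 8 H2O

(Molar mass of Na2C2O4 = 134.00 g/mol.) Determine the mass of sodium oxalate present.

n(KMnO4) per titration = 0.01776 × 0.2538 = 4.507 × 10^-3 mol
From the 5:2 ratio, n(Na2C2O4) in each aliquot = 5/2 × 4.507 × 10^-3 = 0.01127 mol
n(Na2C2O4) in the whole flask = 0.01127 × 100.0/20.00 = 0.05634 mol
mass of Na2C2O4 = 0.05634 × 134.00 = 7.550 g

7.550 g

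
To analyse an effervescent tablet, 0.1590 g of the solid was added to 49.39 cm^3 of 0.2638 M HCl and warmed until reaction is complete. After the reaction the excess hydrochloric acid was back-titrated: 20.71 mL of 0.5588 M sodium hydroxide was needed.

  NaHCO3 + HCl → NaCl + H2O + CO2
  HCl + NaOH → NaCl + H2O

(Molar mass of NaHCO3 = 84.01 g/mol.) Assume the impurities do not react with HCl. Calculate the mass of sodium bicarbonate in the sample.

n(HCl) added = 0.04939 × 0.2638 = 0.01303 mol
n(NaOH) used in back-titration = 0.02071 × 0.5588 = 0.01157 mol
n(HCl) left over = 0.01157 mol (1:1 ratio)
n(HCl) consumed by analyte = 0.01303 − 0.01157 = 1.456 × 10^-3 mol
n(NaHCO3) = 1.456 × 10^-3 mol (1:1 ratio)
mass of NaHCO3 = 1.456 × 10^-3 × 84.01 = 0.1223 g

0.1223 g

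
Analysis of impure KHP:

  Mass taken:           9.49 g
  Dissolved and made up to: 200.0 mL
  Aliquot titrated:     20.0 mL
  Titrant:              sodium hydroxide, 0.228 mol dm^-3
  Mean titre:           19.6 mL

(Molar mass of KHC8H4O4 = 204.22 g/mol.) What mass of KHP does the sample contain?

KHC8H4O4 + NaOH → KNaC8H4O4 + H2O
n(NaOH) per titration = 0.0196 × 0.228 = 4.47 × 10^-3 mol
n(KHC8H4O4) in each aliquot = 4.47 × 10^-3 mol (1:1 ratio)
n(KHC8H4O4) in the whole flask = 4.47 × 10^-3 × 200.0/20.0 = 0.0447 mol
mass of KHC8H4O4 = 0.0447 × 204.22 = 9.13 g

9.13 g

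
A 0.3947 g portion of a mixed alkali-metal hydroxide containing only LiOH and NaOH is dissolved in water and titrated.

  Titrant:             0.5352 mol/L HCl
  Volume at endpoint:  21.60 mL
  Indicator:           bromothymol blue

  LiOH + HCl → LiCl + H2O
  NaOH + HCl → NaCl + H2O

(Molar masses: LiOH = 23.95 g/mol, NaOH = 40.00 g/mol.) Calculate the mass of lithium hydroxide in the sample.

n(HCl) = 0.02160 × 0.5352 = 0.01156 mol
Let x = n(LiOH), y = n(NaOH).
Titrant: 1x + 1y = 0.01156;  mass: 23.95x + 40.00y = 0.3947
Solving, x = 4.219 × 10^-3 mol, y = 7.341 × 10^-3 mol
mass of LiOH = 4.219 × 10^-3 × 23.95 = 0.1010 g

0.1010 g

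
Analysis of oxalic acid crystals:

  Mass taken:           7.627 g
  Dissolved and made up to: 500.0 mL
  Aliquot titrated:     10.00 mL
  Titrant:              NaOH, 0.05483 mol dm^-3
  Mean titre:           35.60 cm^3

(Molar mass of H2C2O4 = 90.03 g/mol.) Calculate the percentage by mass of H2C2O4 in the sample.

H2C2O4 + 2 NaOH → Na2C2O4 + 2 H2O
n(NaOH) per titration = 0.03560 × 0.05483 = 1.952 × 10^-3 mol
From the 1:2 ratio, n(H2C2O4) in each aliquot = 1/2 × 1.952 × 10^-3 = 9.760 × 10^-4 mol
n(H2C2O4) in the whole flask = 9.760 × 10^-4 × 500.0/10.00 = 0.04880 mol
mass of H2C2O4 = 0.04880 × 90.03 = 4.393 g
% H2C2O4 = 4.393 / 7.627 × 100 = 57.60 %

57.60 %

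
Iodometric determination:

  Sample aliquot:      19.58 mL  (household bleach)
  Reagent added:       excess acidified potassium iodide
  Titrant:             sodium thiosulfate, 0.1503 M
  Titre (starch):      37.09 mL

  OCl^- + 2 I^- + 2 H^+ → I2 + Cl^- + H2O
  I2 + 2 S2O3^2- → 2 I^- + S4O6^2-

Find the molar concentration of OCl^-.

n(S2O3^2-) = 0.03709 × 0.1503 = 5.575 × 10^-3 mol
n(I2) = n(S2O3^2-)/2 = 2.787 × 10^-3 mol
n(OCl^-) in the aliquot = 2.787 × 10^-3 mol (1:1 ratio)
[OCl^-] = 2.787 × 10^-3 / 0.01958 = 0.1424 mol/L

0.1424 M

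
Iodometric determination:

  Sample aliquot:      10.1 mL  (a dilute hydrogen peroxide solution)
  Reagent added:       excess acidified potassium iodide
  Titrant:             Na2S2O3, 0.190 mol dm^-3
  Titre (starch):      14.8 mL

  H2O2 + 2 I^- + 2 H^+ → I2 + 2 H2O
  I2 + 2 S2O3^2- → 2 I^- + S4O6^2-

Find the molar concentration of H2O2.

0.139 mol/L

n(S2O3^2-) = 0.0148 × 0.190 = 2.81 × 10^-3 mol
n(I2) = n(S2O3^2-)/2 = 1.41 × 10^-3 mol
n(H2O2) in the aliquot = 1.41 × 10^-3 mol (1:1 ratio)
[H2O2] = 1.41 × 10^-3 / 0.0101 = 0.139 mol/L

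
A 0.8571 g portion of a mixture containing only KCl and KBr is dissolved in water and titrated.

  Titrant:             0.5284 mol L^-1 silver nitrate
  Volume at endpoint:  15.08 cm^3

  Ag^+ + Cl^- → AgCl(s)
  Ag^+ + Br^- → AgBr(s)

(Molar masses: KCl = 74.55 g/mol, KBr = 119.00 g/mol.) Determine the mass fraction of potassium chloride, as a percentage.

17.83 %

n(AgNO3) = 0.01508 × 0.5284 = 7.968 × 10^-3 mol
Let x = n(KCl), y = n(KBr).
Titrant: 1x + 1y = 7.968 × 10^-3;  mass: 74.55x + 119.00y = 0.8571
Solving, x = 2.050 × 10^-3 mol, y = 5.918 × 10^-3 mol
mass of KCl = 2.050 × 10^-3 × 74.55 = 0.1528 g
% KCl = 0.1528 / 0.8571 × 100 = 17.83 %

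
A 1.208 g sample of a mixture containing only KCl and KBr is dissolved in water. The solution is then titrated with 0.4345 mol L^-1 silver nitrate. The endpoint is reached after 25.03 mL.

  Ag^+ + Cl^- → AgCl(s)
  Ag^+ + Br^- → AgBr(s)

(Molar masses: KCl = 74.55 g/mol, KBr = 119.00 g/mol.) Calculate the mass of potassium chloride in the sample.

n(AgNO3) = 0.02503 × 0.4345 = 0.01088 mol
Let x = n(KCl), y = n(KBr).
Titrant: 1x + 1y = 0.01088;  mass: 74.55x + 119.00y = 1.208
Solving, x = 1.939 × 10^-3 mol, y = 8.937 × 10^-3 mol
mass of KCl = 1.939 × 10^-3 × 74.55 = 0.1446 g

0.1446 g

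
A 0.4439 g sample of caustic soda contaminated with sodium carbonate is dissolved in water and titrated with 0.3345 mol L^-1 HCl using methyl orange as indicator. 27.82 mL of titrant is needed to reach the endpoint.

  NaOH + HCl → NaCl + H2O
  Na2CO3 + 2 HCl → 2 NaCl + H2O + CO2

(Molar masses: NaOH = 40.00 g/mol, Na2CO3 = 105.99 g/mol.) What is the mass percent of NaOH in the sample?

34.16 %

n(HCl) = 0.02782 × 0.3345 = 9.306 × 10^-3 mol
Let x = n(NaOH), y = n(Na2CO3).
Titrant: 1x + 2y = 9.306 × 10^-3;  mass: 40.00x + 105.99y = 0.4439
Solving, x = 3.791 × 10^-3 mol, y = 2.758 × 10^-3 mol
mass of NaOH = 3.791 × 10^-3 × 40.00 = 0.1516 g
% NaOH = 0.1516 / 0.4439 × 100 = 34.16 %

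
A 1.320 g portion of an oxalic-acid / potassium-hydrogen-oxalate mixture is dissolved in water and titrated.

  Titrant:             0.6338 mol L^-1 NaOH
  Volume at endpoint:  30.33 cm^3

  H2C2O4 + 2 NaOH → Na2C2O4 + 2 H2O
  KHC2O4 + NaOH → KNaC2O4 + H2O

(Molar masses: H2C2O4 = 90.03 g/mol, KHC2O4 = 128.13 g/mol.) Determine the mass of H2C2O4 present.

n(NaOH) = 0.03033 × 0.6338 = 0.01922 mol
Let x = n(H2C2O4), y = n(KHC2O4).
Titrant: 2x + 1y = 0.01922;  mass: 90.03x + 128.13y = 1.320
Solving, x = 6.876 × 10^-3 mol, y = 5.470 × 10^-3 mol
mass of H2C2O4 = 6.876 × 10^-3 × 90.03 = 0.6191 g

0.6191 g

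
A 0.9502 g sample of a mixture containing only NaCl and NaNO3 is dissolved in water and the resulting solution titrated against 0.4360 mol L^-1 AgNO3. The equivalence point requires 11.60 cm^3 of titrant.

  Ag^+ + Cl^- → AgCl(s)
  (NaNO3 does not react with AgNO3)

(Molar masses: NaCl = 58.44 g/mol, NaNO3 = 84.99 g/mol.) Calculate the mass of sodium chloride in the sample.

0.2956 g

n(AgNO3) = 0.01160 × 0.4360 = 5.058 × 10^-3 mol
Let x = n(NaCl), y = n(NaNO3).
Titrant: 1x = 5.058 × 10^-3;  mass: 58.44x + 84.99y = 0.9502
Solving, x = 5.058 × 10^-3 mol, y = 7.702 × 10^-3 mol
mass of NaCl = 5.058 × 10^-3 × 58.44 = 0.2956 g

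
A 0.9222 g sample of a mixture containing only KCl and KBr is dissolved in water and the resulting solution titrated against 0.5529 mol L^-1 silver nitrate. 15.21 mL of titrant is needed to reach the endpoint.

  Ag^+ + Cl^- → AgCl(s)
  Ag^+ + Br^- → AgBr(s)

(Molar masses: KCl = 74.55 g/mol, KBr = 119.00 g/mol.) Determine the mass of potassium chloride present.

n(AgNO3) = 0.01521 × 0.5529 = 8.410 × 10^-3 mol
Let x = n(KCl), y = n(KBr).
Titrant: 1x + 1y = 8.410 × 10^-3;  mass: 74.55x + 119.00y = 0.9222
Solving, x = 1.767 × 10^-3 mol, y = 6.643 × 10^-3 mol
mass of KCl = 1.767 × 10^-3 × 74.55 = 0.1317 g

0.1317 g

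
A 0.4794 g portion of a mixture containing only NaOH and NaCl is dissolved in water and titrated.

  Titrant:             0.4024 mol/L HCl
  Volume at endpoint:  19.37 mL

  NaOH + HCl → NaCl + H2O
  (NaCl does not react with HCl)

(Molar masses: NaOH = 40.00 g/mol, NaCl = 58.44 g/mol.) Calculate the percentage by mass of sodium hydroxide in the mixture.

65.04 %

n(HCl) = 0.01937 × 0.4024 = 7.794 × 10^-3 mol
Let x = n(NaOH), y = n(NaCl).
Titrant: 1x = 7.794 × 10^-3;  mass: 40.00x + 58.44y = 0.4794
Solving, x = 7.794 × 10^-3 mol, y = 2.868 × 10^-3 mol
mass of NaOH = 7.794 × 10^-3 × 40.00 = 0.3118 g
% NaOH = 0.3118 / 0.4794 × 100 = 65.04 %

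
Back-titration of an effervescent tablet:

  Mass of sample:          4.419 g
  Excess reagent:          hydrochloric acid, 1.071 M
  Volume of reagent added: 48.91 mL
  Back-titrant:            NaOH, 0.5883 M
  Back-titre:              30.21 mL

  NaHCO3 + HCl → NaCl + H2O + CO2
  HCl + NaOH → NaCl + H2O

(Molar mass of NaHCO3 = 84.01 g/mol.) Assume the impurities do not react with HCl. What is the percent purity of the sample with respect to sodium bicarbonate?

n(HCl) added = 0.04891 × 1.071 = 0.05238 mol
n(NaOH) used in back-titration = 0.03021 × 0.5883 = 0.01777 mol
n(HCl) left over = 0.01777 mol (1:1 ratio)
n(HCl) consumed by analyte = 0.05238 − 0.01777 = 0.03461 mol
n(NaHCO3) = 0.03461 mol (1:1 ratio)
mass of NaHCO3 = 0.03461 × 84.01 = 2.908 g
% NaHCO3 = 2.908 / 4.419 × 100 = 65.80 %

65.80 %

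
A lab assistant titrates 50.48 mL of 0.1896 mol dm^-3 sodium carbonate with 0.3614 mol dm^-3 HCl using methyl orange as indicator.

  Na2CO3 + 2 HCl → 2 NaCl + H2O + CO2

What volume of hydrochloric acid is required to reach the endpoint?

52.97 mL

n(Na2CO3) = 0.05048 L × 0.1896 mol/L = 9.571 × 10^-3 mol
From the 2:1 stoichiometry, n(HCl) = 2/1 × 9.571 × 10^-3 = 0.01914 mol
V(HCl) = 0.01914 mol / 0.3614 mol/L = 0.05297 L = 52.97 mL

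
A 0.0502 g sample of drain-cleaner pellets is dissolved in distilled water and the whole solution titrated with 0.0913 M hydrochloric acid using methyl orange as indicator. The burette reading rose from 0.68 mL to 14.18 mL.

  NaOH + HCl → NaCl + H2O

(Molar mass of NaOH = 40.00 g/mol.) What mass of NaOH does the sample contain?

n(HCl) = 0.0135 L × 0.0913 mol/L = 1.23 × 10^-3 mol
n(NaOH) = 1.23 × 10^-3 mol (1:1 ratio)
mass of NaOH = 1.23 × 10^-3 × 40.00 g/mol = 0.0493 g

0.0493 g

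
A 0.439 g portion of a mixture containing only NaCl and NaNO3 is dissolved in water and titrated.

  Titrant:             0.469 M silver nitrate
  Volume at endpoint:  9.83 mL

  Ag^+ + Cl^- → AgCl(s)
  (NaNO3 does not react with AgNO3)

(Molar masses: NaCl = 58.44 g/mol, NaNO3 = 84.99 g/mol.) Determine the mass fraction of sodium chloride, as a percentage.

61.4 %

n(AgNO3) = 0.00983 × 0.469 = 4.61 × 10^-3 mol
Let x = n(NaCl), y = n(NaNO3).
Titrant: 1x = 4.61 × 10^-3;  mass: 58.44x + 84.99y = 0.439
Solving, x = 4.61 × 10^-3 mol, y = 2.00 × 10^-3 mol
mass of NaCl = 4.61 × 10^-3 × 58.44 = 0.269 g
% NaCl = 0.269 / 0.439 × 100 = 61.4 %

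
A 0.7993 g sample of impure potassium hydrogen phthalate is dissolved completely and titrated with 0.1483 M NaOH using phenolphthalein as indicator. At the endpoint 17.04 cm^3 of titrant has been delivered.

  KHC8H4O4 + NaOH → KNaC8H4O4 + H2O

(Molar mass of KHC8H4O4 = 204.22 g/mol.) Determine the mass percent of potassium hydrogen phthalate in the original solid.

64.57 %

n(NaOH) = 0.01704 L × 0.1483 mol/L = 2.527 × 10^-3 mol
n(KHC8H4O4) = 2.527 × 10^-3 mol (1:1 ratio)
mass of KHC8H4O4 = 2.527 × 10^-3 × 204.22 g/mol = 0.5161 g
% KHC8H4O4 = 0.5161 / 0.7993 × 100 = 64.57 %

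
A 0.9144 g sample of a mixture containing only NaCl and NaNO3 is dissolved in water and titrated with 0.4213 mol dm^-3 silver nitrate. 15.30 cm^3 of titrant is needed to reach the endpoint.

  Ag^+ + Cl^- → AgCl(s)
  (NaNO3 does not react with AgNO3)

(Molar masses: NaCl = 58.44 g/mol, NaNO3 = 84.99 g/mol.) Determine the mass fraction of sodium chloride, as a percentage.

n(AgNO3) = 0.01530 × 0.4213 = 6.446 × 10^-3 mol
Let x = n(NaCl), y = n(NaNO3).
Titrant: 1x = 6.446 × 10^-3;  mass: 58.44x + 84.99y = 0.9144
Solving, x = 6.446 × 10^-3 mol, y = 6.327 × 10^-3 mol
mass of NaCl = 6.446 × 10^-3 × 58.44 = 0.3767 g
% NaCl = 0.3767 / 0.9144 × 100 = 41.20 %

41.20 %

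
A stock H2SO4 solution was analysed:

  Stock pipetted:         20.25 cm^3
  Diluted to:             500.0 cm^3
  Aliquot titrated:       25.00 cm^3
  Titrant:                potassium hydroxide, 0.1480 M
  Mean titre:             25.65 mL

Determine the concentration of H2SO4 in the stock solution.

H2SO4 + 2 KOH → K2SO4 + 2 H2O
n(KOH) = 0.02565 × 0.1480 = 3.796 × 10^-3 mol
From the 1:2 ratio, n(H2SO4) in the aliquot = 1/2 × 3.796 × 10^-3 = 1.898 × 10^-3 mol
[H2SO4]_dilute = 1.898 × 10^-3 / 0.02500 = 0.07592 mol/L
Dilution factor = 500.0 / 20.25 = 24.69
[H2SO4]_stock = 0.07592 × 24.69 = 1.875 mol/L

1.875 M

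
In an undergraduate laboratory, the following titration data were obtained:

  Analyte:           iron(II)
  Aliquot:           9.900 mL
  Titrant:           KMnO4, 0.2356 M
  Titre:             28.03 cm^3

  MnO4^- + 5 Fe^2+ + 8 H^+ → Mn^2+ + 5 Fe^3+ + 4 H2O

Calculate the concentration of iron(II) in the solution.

3.335 M

n(KMnO4) = 0.02803 L × 0.2356 mol/L = 6.604 × 10^-3 mol
From the 5:1 mole ratio, n(Fe2+) = 5/1 × 6.604 × 10^-3 = 0.03302 mol
[Fe2+] = 0.03302 mol / 0.009900 L = 3.335 mol/L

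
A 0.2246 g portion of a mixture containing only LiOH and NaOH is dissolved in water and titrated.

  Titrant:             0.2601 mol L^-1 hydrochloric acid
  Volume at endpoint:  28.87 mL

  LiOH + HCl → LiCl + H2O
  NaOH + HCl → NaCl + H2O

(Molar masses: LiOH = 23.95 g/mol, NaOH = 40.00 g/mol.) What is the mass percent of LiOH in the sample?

50.34 %

n(HCl) = 0.02887 × 0.2601 = 7.509 × 10^-3 mol
Let x = n(LiOH), y = n(NaOH).
Titrant: 1x + 1y = 7.509 × 10^-3;  mass: 23.95x + 40.00y = 0.2246
Solving, x = 4.720 × 10^-3 mol, y = 2.789 × 10^-3 mol
mass of LiOH = 4.720 × 10^-3 × 23.95 = 0.1131 g
% LiOH = 0.1131 / 0.2246 × 100 = 50.34 %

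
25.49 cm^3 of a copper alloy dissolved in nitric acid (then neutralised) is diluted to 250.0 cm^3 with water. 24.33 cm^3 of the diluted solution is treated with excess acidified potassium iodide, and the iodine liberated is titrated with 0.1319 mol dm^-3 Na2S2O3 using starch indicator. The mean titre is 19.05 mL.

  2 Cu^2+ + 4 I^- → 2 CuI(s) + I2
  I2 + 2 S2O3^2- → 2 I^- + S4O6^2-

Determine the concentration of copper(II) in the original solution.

1.013 mol/L

n(S2O3^2-) = 0.01905 × 0.1319 = 2.513 × 10^-3 mol
n(I2) = n(S2O3^2-)/2 = 1.256 × 10^-3 mol
From the 2:1 ratio, n(Cu2+) in the aliquot = 2/1 × 1.256 × 10^-3 = 2.513 × 10^-3 mol
[Cu2+]_dilute = 2.513 × 10^-3 / 0.02433 = 0.1033 mol/L
[Cu2+]_original = 0.1033 × 250.0/25.49 = 1.013 mol/L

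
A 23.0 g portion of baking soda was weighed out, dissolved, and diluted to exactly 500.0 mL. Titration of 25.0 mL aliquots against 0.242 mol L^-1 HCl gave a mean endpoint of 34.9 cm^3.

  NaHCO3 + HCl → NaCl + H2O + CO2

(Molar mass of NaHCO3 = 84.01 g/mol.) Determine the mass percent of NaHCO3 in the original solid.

n(HCl) per titration = 0.0349 × 0.242 = 8.45 × 10^-3 mol
n(NaHCO3) in each aliquot = 8.45 × 10^-3 mol (1:1 ratio)
n(NaHCO3) in the whole flask = 8.45 × 10^-3 × 500.0/25.0 = 0.169 mol
mass of NaHCO3 = 0.169 × 84.01 = 14.2 g
% NaHCO3 = 14.2 / 23.0 × 100 = 61.7 %

61.7 %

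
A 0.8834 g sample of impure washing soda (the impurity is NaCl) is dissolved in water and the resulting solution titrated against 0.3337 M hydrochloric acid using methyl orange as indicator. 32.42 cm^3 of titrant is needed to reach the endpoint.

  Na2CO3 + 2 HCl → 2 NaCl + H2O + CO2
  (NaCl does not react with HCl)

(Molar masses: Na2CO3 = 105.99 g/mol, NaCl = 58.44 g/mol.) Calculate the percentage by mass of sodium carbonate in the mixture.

n(HCl) = 0.03242 × 0.3337 = 0.01082 mol
Let x = n(Na2CO3), y = n(NaCl).
Titrant: 2x = 0.01082;  mass: 105.99x + 58.44y = 0.8834
Solving, x = 5.409 × 10^-3 mol, y = 5.306 × 10^-3 mol
mass of Na2CO3 = 5.409 × 10^-3 × 105.99 = 0.5733 g
% Na2CO3 = 0.5733 / 0.8834 × 100 = 64.90 %

64.90 %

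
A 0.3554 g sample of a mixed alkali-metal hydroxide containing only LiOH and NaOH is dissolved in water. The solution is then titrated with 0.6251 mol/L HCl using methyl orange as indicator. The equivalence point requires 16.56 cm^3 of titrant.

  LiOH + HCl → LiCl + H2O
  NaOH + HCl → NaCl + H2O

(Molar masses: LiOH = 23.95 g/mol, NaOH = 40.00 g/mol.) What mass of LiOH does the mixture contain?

n(HCl) = 0.01656 × 0.6251 = 0.01035 mol
Let x = n(LiOH), y = n(NaOH).
Titrant: 1x + 1y = 0.01035;  mass: 23.95x + 40.00y = 0.3554
Solving, x = 3.655 × 10^-3 mol, y = 6.696 × 10^-3 mol
mass of LiOH = 3.655 × 10^-3 × 23.95 = 0.08754 g

0.08754 g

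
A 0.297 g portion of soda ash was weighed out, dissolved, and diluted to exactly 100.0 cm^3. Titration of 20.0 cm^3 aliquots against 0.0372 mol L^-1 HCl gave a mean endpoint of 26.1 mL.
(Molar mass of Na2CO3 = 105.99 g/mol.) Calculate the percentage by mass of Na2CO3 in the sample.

86.6 %

Na2CO3 + 2 HCl → 2 NaCl + H2O + CO2
n(HCl) per titration = 0.0261 × 0.0372 = 9.71 × 10^-4 mol
From the 1:2 ratio, n(Na2CO3) in each aliquot = 1/2 × 9.71 × 10^-4 = 4.85 × 10^-4 mol
n(Na2CO3) in the whole flask = 4.85 × 10^-4 × 100.0/20.0 = 2.43 × 10^-3 mol
mass of Na2CO3 = 2.43 × 10^-3 × 105.99 = 0.257 g
% Na2CO3 = 0.257 / 0.297 × 100 = 86.6 %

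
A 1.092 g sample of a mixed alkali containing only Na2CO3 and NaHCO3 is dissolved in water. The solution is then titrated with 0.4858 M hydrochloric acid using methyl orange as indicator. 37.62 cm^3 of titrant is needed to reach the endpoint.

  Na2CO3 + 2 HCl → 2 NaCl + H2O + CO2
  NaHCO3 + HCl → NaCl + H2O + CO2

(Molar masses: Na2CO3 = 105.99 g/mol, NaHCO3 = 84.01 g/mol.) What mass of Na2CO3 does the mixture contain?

n(HCl) = 0.03762 × 0.4858 = 0.01828 mol
Let x = n(Na2CO3), y = n(NaHCO3).
Titrant: 2x + 1y = 0.01828;  mass: 105.99x + 84.01y = 1.092
Solving, x = 7.147 × 10^-3 mol, y = 3.981 × 10^-3 mol
mass of Na2CO3 = 7.147 × 10^-3 × 105.99 = 0.7575 g

0.7575 g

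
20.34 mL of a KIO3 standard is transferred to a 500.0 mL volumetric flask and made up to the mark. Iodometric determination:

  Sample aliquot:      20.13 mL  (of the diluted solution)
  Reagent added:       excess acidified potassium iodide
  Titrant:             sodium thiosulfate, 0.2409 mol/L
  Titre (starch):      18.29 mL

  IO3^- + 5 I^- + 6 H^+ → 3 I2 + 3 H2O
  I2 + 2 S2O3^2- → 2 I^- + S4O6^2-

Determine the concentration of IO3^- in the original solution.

n(S2O3^2-) = 0.01829 × 0.2409 = 4.406 × 10^-3 mol
n(I2) = n(S2O3^2-)/2 = 2.203 × 10^-3 mol
From the 1:3 ratio, n(IO3^-) in the aliquot = 1/3 × 2.203 × 10^-3 = 7.343 × 10^-4 mol
[IO3^-]_dilute = 7.343 × 10^-4 / 0.02013 = 0.03648 mol/L
[IO3^-]_original = 0.03648 × 500.0/20.34 = 0.8968 mol/L

0.8968 mol/L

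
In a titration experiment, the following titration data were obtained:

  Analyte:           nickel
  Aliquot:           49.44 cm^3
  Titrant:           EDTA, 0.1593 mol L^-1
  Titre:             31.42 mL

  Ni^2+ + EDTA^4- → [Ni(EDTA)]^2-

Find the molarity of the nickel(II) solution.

0.1012 mol/L

n(EDTA) = 0.03142 L × 0.1593 mol/L = 5.005 × 10^-3 mol
n(Ni2+) = 5.005 × 10^-3 mol (1:1 mole ratio)
[Ni2+] = 5.005 × 10^-3 mol / 0.04944 L = 0.1012 mol/L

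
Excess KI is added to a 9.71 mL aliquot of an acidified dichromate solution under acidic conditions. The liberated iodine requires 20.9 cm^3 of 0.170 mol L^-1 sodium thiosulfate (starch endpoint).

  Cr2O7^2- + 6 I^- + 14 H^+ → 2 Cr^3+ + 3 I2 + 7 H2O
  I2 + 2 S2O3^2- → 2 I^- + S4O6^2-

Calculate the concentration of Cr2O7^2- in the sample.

n(S2O3^2-) = 0.0209 × 0.170 = 3.55 × 10^-3 mol
n(I2) = n(S2O3^2-)/2 = 1.78 × 10^-3 mol
From the 1:3 ratio, n(Cr2O7^2-) in the aliquot = 1/3 × 1.78 × 10^-3 = 5.92 × 10^-4 mol
[Cr2O7^2-] = 5.92 × 10^-4 / 0.00971 = 0.0610 mol/L

0.0610 mol/L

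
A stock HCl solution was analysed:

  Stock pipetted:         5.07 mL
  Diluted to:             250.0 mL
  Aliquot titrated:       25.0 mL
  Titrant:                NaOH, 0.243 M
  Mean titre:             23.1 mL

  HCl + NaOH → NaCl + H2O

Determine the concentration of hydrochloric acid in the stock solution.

11.1 M

n(NaOH) = 0.0231 × 0.243 = 5.61 × 10^-3 mol
n(HCl) in the aliquot = 5.61 × 10^-3 mol (1:1 ratio)
[HCl]_dilute = 5.61 × 10^-3 / 0.0250 = 0.225 mol/L
Dilution factor = 250.0 / 5.07 = 49.31
[HCl]_stock = 0.225 × 49.31 = 11.1 mol/L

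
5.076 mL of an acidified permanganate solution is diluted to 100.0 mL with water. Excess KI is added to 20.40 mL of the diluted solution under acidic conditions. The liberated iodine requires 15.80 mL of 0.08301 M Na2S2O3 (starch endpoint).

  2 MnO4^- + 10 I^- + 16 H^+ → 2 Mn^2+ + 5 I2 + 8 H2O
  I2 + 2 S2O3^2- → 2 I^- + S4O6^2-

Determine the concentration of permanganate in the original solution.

n(S2O3^2-) = 0.01580 × 0.08301 = 1.312 × 10^-3 mol
n(I2) = n(S2O3^2-)/2 = 6.558 × 10^-4 mol
From the 2:5 ratio, n(MnO4^-) in the aliquot = 2/5 × 6.558 × 10^-4 = 2.623 × 10^-4 mol
[MnO4^-]_dilute = 2.623 × 10^-4 / 0.02040 = 0.01286 mol/L
[MnO4^-]_original = 0.01286 × 100.0/5.076 = 0.2533 mol/L

0.2533 M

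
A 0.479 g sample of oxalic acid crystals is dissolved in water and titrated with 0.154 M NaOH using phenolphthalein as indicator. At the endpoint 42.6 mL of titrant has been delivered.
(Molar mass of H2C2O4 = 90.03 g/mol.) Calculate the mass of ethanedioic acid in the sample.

H2C2O4 + 2 NaOH → Na2C2O4 + 2 H2O
n(NaOH) = 0.0426 L × 0.154 mol/L = 6.56 × 10^-3 mol
From the 1:2 ratio, n(H2C2O4) = 1/2 × 6.56 × 10^-3 = 3.28 × 10^-3 mol
mass of H2C2O4 = 3.28 × 10^-3 × 90.03 g/mol = 0.295 g

0.295 g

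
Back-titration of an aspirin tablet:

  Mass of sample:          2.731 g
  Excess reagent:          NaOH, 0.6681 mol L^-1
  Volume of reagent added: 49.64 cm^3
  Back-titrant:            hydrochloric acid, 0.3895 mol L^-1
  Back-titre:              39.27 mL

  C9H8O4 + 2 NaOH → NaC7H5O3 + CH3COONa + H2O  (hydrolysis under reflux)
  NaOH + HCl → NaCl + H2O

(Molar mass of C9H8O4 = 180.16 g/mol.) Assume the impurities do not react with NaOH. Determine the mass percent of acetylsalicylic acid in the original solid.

n(NaOH) added = 0.04964 × 0.6681 = 0.03316 mol
n(HCl) used in back-titration = 0.03927 × 0.3895 = 0.01530 mol
n(NaOH) left over = 0.01530 mol (1:1 ratio)
n(NaOH) consumed by analyte = 0.03316 − 0.01530 = 0.01787 mol
From the 1:2 ratio, n(C9H8O4) = 1/2 × 0.01787 = 8.934 × 10^-3 mol
mass of C9H8O4 = 8.934 × 10^-3 × 180.16 = 1.610 g
% C9H8O4 = 1.610 / 2.731 × 100 = 58.94 %

58.94 %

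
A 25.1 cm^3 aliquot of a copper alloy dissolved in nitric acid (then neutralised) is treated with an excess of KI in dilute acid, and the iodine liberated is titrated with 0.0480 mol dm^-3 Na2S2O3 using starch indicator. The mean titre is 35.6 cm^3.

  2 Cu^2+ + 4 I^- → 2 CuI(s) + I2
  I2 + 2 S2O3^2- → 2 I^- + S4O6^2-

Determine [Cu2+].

n(S2O3^2-) = 0.0356 × 0.0480 = 1.71 × 10^-3 mol
n(I2) = n(S2O3^2-)/2 = 8.54 × 10^-4 mol
From the 2:1 ratio, n(Cu2+) in the aliquot = 2/1 × 8.54 × 10^-4 = 1.71 × 10^-3 mol
[Cu2+] = 1.71 × 10^-3 / 0.0251 = 0.0681 mol/L

0.0681 mol/L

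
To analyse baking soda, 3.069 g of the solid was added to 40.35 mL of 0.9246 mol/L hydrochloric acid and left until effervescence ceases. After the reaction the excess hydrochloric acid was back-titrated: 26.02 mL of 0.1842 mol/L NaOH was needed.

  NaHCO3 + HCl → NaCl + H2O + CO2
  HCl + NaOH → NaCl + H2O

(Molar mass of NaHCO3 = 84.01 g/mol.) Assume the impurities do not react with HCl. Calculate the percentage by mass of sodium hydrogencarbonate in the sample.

89.00 %

n(HCl) added = 0.04035 × 0.9246 = 0.03731 mol
n(NaOH) used in back-titration = 0.02602 × 0.1842 = 4.793 × 10^-3 mol
n(HCl) left over = 4.793 × 10^-3 mol (1:1 ratio)
n(HCl) consumed by analyte = 0.03731 − 4.793 × 10^-3 = 0.03251 mol
n(NaHCO3) = 0.03251 mol (1:1 ratio)
mass of NaHCO3 = 0.03251 × 84.01 = 2.732 g
% NaHCO3 = 2.732 / 3.069 × 100 = 89.00 %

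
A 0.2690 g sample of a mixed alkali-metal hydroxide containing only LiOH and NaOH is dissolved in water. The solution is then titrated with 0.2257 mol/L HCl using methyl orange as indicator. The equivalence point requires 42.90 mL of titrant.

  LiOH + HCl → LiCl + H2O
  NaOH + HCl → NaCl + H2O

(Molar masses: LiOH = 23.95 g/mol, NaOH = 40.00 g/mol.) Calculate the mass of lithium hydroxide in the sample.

0.1765 g

n(HCl) = 0.04290 × 0.2257 = 9.683 × 10^-3 mol
Let x = n(LiOH), y = n(NaOH).
Titrant: 1x + 1y = 9.683 × 10^-3;  mass: 23.95x + 40.00y = 0.2690
Solving, x = 7.371 × 10^-3 mol, y = 2.312 × 10^-3 mol
mass of LiOH = 7.371 × 10^-3 × 23.95 = 0.1765 g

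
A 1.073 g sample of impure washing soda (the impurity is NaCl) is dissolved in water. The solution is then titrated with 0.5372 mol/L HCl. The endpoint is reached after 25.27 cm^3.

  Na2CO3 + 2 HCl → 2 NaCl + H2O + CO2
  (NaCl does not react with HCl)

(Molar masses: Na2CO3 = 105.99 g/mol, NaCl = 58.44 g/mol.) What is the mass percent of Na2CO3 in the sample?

n(HCl) = 0.02527 × 0.5372 = 0.01358 mol
Let x = n(Na2CO3), y = n(NaCl).
Titrant: 2x = 0.01358;  mass: 105.99x + 58.44y = 1.073
Solving, x = 6.788 × 10^-3 mol, y = 6.050 × 10^-3 mol
mass of Na2CO3 = 6.788 × 10^-3 × 105.99 = 0.7194 g
% Na2CO3 = 0.7194 / 1.073 × 100 = 67.05 %

67.05 %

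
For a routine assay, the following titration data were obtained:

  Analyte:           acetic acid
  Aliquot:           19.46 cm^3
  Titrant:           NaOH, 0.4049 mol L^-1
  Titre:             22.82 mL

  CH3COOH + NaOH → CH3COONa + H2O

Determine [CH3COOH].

0.4748 mol/L

n(NaOH) = 0.02282 L × 0.4049 mol/L = 9.240 × 10^-3 mol
n(CH3COOH) = 9.240 × 10^-3 mol (1:1 mole ratio)
[CH3COOH] = 9.240 × 10^-3 mol / 0.01946 L = 0.4748 mol/L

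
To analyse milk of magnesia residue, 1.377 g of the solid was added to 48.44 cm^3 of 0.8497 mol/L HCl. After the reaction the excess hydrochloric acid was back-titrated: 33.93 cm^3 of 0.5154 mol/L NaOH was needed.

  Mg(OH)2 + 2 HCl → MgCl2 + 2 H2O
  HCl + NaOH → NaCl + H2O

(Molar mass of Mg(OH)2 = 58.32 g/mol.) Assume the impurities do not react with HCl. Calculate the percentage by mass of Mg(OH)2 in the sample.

50.13 %

n(HCl) added = 0.04844 × 0.8497 = 0.04116 mol
n(NaOH) used in back-titration = 0.03393 × 0.5154 = 0.01749 mol
n(HCl) left over = 0.01749 mol (1:1 ratio)
n(HCl) consumed by analyte = 0.04116 − 0.01749 = 0.02367 mol
From the 1:2 ratio, n(Mg(OH)2) = 1/2 × 0.02367 = 0.01184 mol
mass of Mg(OH)2 = 0.01184 × 58.32 = 0.6903 g
% Mg(OH)2 = 0.6903 / 1.377 × 100 = 50.13 %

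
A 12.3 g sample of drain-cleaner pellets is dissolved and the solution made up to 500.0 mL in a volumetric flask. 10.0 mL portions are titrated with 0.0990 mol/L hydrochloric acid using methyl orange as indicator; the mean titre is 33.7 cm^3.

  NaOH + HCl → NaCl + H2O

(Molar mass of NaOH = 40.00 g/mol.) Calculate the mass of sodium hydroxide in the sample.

6.67 g

n(HCl) per titration = 0.0337 × 0.0990 = 3.34 × 10^-3 mol
n(NaOH) in each aliquot = 3.34 × 10^-3 mol (1:1 ratio)
n(NaOH) in the whole flask = 3.34 × 10^-3 × 500.0/10.0 = 0.167 mol
mass of NaOH = 0.167 × 40.00 = 6.67 g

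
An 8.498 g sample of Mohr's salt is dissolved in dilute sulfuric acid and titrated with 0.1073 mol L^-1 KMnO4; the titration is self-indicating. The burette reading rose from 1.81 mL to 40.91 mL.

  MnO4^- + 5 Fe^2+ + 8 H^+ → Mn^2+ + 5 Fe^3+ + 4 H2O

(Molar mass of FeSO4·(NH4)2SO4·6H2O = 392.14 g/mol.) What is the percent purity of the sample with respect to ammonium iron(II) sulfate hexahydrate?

96.80 %

n(KMnO4) = 0.03910 L × 0.1073 mol/L = 4.195 × 10^-3 mol
From the 5:1 ratio, n(FeSO4·(NH4)2SO4·6H2O) = 5/1 × 4.195 × 10^-3 = 0.02098 mol
mass of FeSO4·(NH4)2SO4·6H2O = 0.02098 × 392.14 g/mol = 8.226 g
% FeSO4·(NH4)2SO4·6H2O = 8.226 / 8.498 × 100 = 96.80 %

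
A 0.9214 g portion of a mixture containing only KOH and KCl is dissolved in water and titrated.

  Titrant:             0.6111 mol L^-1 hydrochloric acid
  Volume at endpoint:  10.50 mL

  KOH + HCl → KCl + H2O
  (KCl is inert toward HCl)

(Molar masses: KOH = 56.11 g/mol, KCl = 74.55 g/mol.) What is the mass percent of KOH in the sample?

n(HCl) = 0.01050 × 0.6111 = 6.417 × 10^-3 mol
Let x = n(KOH), y = n(KCl).
Titrant: 1x = 6.417 × 10^-3;  mass: 56.11x + 74.55y = 0.9214
Solving, x = 6.417 × 10^-3 mol, y = 7.530 × 10^-3 mol
mass of KOH = 6.417 × 10^-3 × 56.11 = 0.3600 g
% KOH = 0.3600 / 0.9214 × 100 = 39.07 %

39.07 %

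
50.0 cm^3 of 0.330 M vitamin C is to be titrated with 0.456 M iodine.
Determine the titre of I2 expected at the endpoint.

36.2 mL

C6H8O6 + I2 → C6H6O6 + 2 HI
n(C6H8O6) = 0.0500 L × 0.330 mol/L = 0.0165 mol
n(I2) = 0.0165 mol (1:1 stoichiometry)
V(I2) = 0.0165 mol / 0.456 mol/L = 0.0362 L = 36.2 mL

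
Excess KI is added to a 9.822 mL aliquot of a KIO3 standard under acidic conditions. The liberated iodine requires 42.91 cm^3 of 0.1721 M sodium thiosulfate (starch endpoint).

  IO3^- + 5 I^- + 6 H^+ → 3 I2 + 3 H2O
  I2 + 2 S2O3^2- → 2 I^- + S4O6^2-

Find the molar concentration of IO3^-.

n(S2O3^2-) = 0.04291 × 0.1721 = 7.385 × 10^-3 mol
n(I2) = n(S2O3^2-)/2 = 3.692 × 10^-3 mol
From the 1:3 ratio, n(IO3^-) in the aliquot = 1/3 × 3.692 × 10^-3 = 1.231 × 10^-3 mol
[IO3^-] = 1.231 × 10^-3 / 0.009822 = 0.1253 mol/L

0.1253 M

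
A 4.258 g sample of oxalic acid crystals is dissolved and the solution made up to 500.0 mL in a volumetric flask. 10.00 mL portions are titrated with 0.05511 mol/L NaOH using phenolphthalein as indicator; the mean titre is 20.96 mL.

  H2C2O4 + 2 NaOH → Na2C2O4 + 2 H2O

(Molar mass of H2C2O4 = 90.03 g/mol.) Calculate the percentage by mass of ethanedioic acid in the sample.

61.06 %

n(NaOH) per titration = 0.02096 × 0.05511 = 1.155 × 10^-3 mol
From the 1:2 ratio, n(H2C2O4) in each aliquot = 1/2 × 1.155 × 10^-3 = 5.776 × 10^-4 mol
n(H2C2O4) in the whole flask = 5.776 × 10^-4 × 500.0/10.00 = 0.02888 mol
mass of H2C2O4 = 0.02888 × 90.03 = 2.600 g
% H2C2O4 = 2.600 / 4.258 × 100 = 61.06 %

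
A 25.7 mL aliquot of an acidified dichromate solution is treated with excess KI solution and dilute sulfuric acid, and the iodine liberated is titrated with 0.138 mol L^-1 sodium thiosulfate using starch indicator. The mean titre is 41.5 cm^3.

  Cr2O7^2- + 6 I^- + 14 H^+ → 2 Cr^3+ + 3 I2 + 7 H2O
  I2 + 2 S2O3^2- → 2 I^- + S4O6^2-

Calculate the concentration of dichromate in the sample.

n(S2O3^2-) = 0.0415 × 0.138 = 5.73 × 10^-3 mol
n(I2) = n(S2O3^2-)/2 = 2.86 × 10^-3 mol
From the 1:3 ratio, n(Cr2O7^2-) in the aliquot = 1/3 × 2.86 × 10^-3 = 9.54 × 10^-4 mol
[Cr2O7^2-] = 9.54 × 10^-4 / 0.0257 = 0.0371 mol/L

0.0371 mol/L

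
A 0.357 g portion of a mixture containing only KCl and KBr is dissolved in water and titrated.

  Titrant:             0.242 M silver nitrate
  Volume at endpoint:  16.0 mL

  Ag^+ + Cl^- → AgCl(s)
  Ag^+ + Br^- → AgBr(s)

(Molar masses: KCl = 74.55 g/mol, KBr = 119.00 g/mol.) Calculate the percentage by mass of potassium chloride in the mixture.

n(AgNO3) = 0.0160 × 0.242 = 3.87 × 10^-3 mol
Let x = n(KCl), y = n(KBr).
Titrant: 1x + 1y = 3.87 × 10^-3;  mass: 74.55x + 119.00y = 0.357
Solving, x = 2.33 × 10^-3 mol, y = 1.54 × 10^-3 mol
mass of KCl = 2.33 × 10^-3 × 74.55 = 0.174 g
% KCl = 0.174 / 0.357 × 100 = 48.7 %

48.7 %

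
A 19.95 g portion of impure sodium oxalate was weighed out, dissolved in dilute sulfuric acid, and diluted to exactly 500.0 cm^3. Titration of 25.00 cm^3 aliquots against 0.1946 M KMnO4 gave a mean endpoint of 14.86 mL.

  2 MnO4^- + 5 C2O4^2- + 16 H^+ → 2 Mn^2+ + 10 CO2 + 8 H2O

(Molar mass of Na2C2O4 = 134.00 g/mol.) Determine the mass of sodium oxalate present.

19.37 g

n(KMnO4) per titration = 0.01486 × 0.1946 = 2.892 × 10^-3 mol
From the 5:2 ratio, n(Na2C2O4) in each aliquot = 5/2 × 2.892 × 10^-3 = 7.229 × 10^-3 mol
n(Na2C2O4) in the whole flask = 7.229 × 10^-3 × 500.0/25.00 = 0.1446 mol
mass of Na2C2O4 = 0.1446 × 134.00 = 19.37 g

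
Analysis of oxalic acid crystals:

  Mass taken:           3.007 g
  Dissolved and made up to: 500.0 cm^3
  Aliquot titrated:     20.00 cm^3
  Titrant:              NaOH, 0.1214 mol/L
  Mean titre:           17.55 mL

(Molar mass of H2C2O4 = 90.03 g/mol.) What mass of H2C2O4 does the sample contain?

2.398 g

H2C2O4 + 2 NaOH → Na2C2O4 + 2 H2O
n(NaOH) per titration = 0.01755 × 0.1214 = 2.131 × 10^-3 mol
From the 1:2 ratio, n(H2C2O4) in each aliquot = 1/2 × 2.131 × 10^-3 = 1.065 × 10^-3 mol
n(H2C2O4) in the whole flask = 1.065 × 10^-3 × 500.0/20.00 = 0.02663 mol
mass of H2C2O4 = 0.02663 × 90.03 = 2.398 g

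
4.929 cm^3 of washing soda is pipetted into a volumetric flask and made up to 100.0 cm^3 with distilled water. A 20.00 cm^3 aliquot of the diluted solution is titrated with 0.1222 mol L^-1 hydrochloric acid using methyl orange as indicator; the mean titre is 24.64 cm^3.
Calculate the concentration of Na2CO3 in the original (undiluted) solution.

1.527 mol/L

Na2CO3 + 2 HCl → 2 NaCl + H2O + CO2
n(HCl) = 0.02464 × 0.1222 = 3.011 × 10^-3 mol
From the 1:2 ratio, n(Na2CO3) in the aliquot = 1/2 × 3.011 × 10^-3 = 1.506 × 10^-3 mol
[Na2CO3]_dilute = 1.506 × 10^-3 / 0.02000 = 0.07528 mol/L
Dilution factor = 100.0 / 4.929 = 20.29
[Na2CO3]_stock = 0.07528 × 20.29 = 1.527 mol/L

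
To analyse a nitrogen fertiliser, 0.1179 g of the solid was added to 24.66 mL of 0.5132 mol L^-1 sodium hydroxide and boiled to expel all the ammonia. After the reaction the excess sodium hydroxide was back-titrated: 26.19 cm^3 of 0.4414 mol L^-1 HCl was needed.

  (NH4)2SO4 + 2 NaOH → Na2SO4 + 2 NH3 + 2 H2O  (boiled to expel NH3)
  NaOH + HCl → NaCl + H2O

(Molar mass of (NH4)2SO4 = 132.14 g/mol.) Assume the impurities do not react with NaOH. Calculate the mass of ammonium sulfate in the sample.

0.07236 g

n(NaOH) added = 0.02466 × 0.5132 = 0.01266 mol
n(HCl) used in back-titration = 0.02619 × 0.4414 = 0.01156 mol
n(NaOH) left over = 0.01156 mol (1:1 ratio)
n(NaOH) consumed by analyte = 0.01266 − 0.01156 = 1.095 × 10^-3 mol
From the 1:2 ratio, n((NH4)2SO4) = 1/2 × 1.095 × 10^-3 = 5.476 × 10^-4 mol
mass of (NH4)2SO4 = 5.476 × 10^-4 × 132.14 = 0.07236 g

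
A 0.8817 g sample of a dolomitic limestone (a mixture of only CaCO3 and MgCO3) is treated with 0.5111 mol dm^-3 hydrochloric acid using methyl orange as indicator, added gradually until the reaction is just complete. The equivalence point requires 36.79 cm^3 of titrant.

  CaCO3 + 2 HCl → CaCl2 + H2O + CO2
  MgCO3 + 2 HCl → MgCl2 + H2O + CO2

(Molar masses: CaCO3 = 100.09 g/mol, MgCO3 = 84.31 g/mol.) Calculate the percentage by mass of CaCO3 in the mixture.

n(HCl) = 0.03679 × 0.5111 = 0.01880 mol
Let x = n(CaCO3), y = n(MgCO3).
Titrant: 2x + 2y = 0.01880;  mass: 100.09x + 84.31y = 0.8817
Solving, x = 5.643 × 10^-3 mol, y = 3.759 × 10^-3 mol
mass of CaCO3 = 5.643 × 10^-3 × 100.09 = 0.5648 g
% CaCO3 = 0.5648 / 0.8817 × 100 = 64.06 %

64.06 %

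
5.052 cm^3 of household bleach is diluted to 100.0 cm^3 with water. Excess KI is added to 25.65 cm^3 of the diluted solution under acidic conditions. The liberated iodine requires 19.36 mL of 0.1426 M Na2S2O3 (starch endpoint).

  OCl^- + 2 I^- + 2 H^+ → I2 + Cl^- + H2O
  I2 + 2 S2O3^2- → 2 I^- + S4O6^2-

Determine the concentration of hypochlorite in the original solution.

1.065 M

n(S2O3^2-) = 0.01936 × 0.1426 = 2.761 × 10^-3 mol
n(I2) = n(S2O3^2-)/2 = 1.380 × 10^-3 mol
n(OCl^-) in the aliquot = 1.380 × 10^-3 mol (1:1 ratio)
[OCl^-]_dilute = 1.380 × 10^-3 / 0.02565 = 0.05382 mol/L
[OCl^-]_original = 0.05382 × 100.0/5.052 = 1.065 mol/L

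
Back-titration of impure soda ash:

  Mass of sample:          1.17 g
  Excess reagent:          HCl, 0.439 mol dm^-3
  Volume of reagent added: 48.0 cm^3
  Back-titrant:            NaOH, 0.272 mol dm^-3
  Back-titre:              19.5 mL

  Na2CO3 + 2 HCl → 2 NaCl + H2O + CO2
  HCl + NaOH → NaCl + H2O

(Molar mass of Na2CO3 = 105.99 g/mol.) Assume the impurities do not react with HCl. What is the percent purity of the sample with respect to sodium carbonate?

71.4 %

n(HCl) added = 0.0480 × 0.439 = 0.0211 mol
n(NaOH) used in back-titration = 0.0195 × 0.272 = 5.30 × 10^-3 mol
n(HCl) left over = 5.30 × 10^-3 mol (1:1 ratio)
n(HCl) consumed by analyte = 0.0211 − 5.30 × 10^-3 = 0.0158 mol
From the 1:2 ratio, n(Na2CO3) = 1/2 × 0.0158 = 7.88 × 10^-3 mol
mass of Na2CO3 = 7.88 × 10^-3 × 105.99 = 0.836 g
% Na2CO3 = 0.836 / 1.17 × 100 = 71.4 %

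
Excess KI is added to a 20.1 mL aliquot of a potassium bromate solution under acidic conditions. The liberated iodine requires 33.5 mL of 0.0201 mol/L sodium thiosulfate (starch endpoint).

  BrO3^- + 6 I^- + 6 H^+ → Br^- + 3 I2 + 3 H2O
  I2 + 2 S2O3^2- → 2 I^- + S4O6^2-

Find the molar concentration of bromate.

n(S2O3^2-) = 0.0335 × 0.0201 = 6.73 × 10^-4 mol
n(I2) = n(S2O3^2-)/2 = 3.37 × 10^-4 mol
From the 1:3 ratio, n(BrO3^-) in the aliquot = 1/3 × 3.37 × 10^-4 = 1.12 × 10^-4 mol
[BrO3^-] = 1.12 × 10^-4 / 0.0201 = 0.00558 mol/L

0.00558 mol/L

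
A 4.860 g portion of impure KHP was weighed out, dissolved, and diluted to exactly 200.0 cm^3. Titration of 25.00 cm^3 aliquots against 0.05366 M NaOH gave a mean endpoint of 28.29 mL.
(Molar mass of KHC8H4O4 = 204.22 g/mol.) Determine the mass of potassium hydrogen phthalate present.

2.480 g

KHC8H4O4 + NaOH → KNaC8H4O4 + H2O
n(NaOH) per titration = 0.02829 × 0.05366 = 1.518 × 10^-3 mol
n(KHC8H4O4) in each aliquot = 1.518 × 10^-3 mol (1:1 ratio)
n(KHC8H4O4) in the whole flask = 1.518 × 10^-3 × 200.0/25.00 = 0.01214 mol
mass of KHC8H4O4 = 0.01214 × 204.22 = 2.480 g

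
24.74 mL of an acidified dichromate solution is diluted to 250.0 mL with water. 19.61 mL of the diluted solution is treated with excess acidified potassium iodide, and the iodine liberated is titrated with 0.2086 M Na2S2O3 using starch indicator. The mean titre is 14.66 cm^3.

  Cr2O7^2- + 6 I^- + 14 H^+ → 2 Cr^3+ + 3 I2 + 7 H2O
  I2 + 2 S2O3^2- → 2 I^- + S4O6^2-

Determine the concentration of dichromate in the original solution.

0.2626 M

n(S2O3^2-) = 0.01466 × 0.2086 = 3.058 × 10^-3 mol
n(I2) = n(S2O3^2-)/2 = 1.529 × 10^-3 mol
From the 1:3 ratio, n(Cr2O7^2-) in the aliquot = 1/3 × 1.529 × 10^-3 = 5.097 × 10^-4 mol
[Cr2O7^2-]_dilute = 5.097 × 10^-4 / 0.01961 = 0.02599 mol/L
[Cr2O7^2-]_original = 0.02599 × 250.0/24.74 = 0.2626 mol/L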